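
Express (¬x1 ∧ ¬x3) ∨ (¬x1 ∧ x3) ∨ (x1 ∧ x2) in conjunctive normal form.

¬x1 ∨ x2

(¬x1 ∧ ¬x3) ∨ (¬x1 ∧ x3) ∨ (x1 ∧ x2)
≡ (¬x1 ∨ ¬x1 ∨ x1) ∧ (¬x1 ∨ ¬x1 ∨ x2) ∧ (¬x1 ∨ x3 ∨ x1) ∧ (¬x1 ∨ x3 ∨ x2) ∧ (¬x3 ∨ ¬x1 ∨ x1) ∧ (¬x3 ∨ ¬x1 ∨ x2) ∧ (¬x3 ∨ x3 ∨ x1) ∧ (¬x3 ∨ x3 ∨ x2)   [distribute ∨ over ∧]
≡ ¬x1 ∨ x2   [simplify]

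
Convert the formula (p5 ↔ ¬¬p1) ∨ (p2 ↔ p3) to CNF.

(p5 ↔ ¬¬p1) ∨ (p2 ↔ p3)
≡ ((p5 → ¬¬p1) ∧ (¬¬p1 → p5)) ∨ (p2 ↔ p3)   (eliminate ↔)
≡ ((¬p5 ∨ ¬¬p1) ∧ (¬¬p1 → p5)) ∨ (p2 ↔ p3)   (eliminate →)
≡ ((¬p5 ∨ ¬¬p1) ∧ (¬¬¬p1 ∨ p5)) ∨ (p2 ↔ p3)   (eliminate →)
≡ ((¬p5 ∨ ¬¬p1) ∧ (¬¬¬p1 ∨ p5)) ∨ ((p2 → p3) ∧ (p3 → p2))   (eliminate ↔)
≡ ((¬p5 ∨ ¬¬p1) ∧ (¬¬¬p1 ∨ p5)) ∨ ((¬p2 ∨ p3) ∧ (p3 → p2))   (eliminate →)
≡ ((¬p5 ∨ ¬¬p1) ∧ (¬¬¬p1 ∨ p5)) ∨ ((¬p2 ∨ p3) ∧ (¬p3 ∨ p2))   (eliminate →)
≡ ((¬p5 ∨ p1) ∧ (¬¬¬p1 ∨ p5)) ∨ ((¬p2 ∨ p3) ∧ (¬p3 ∨ p2))   (double negation)
≡ ((¬p5 ∨ p1) ∧ (¬p1 ∨ p5)) ∨ ((¬p2 ∨ p3) ∧ (¬p3 ∨ p2))   (double negation)
≡ (¬p5 ∨ p1 ∨ ¬p2 ∨ p3) ∧ (¬p5 ∨ p1 ∨ ¬p3 ∨ p2) ∧ (¬p1 ∨ p5 ∨ ¬p2 ∨ p3) ∧ (¬p1 ∨ p5 ∨ ¬p3 ∨ p2)   (distribute ∨ over ∧)

(¬p5 ∨ p1 ∨ ¬p2 ∨ p3) ∧ (¬p5 ∨ p1 ∨ ¬p3 ∨ p2) ∧ (¬p1 ∨ p5 ∨ ¬p2 ∨ p3) ∧ (¬p1 ∨ p5 ∨ ¬p3 ∨ p2)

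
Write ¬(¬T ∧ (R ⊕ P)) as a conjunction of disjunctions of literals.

¬(¬T ∧ (R ⊕ P))
= ¬(¬T ∧ (R ∨ P) ∧ ¬(R ∧ P))   [expand ⊕]
= ¬¬T ∨ ¬(R ∨ P) ∨ ¬¬(R ∧ P)   [De Morgan]
= T ∨ ¬(R ∨ P) ∨ ¬¬(R ∧ P)   [double negation]
= T ∨ (¬R ∧ ¬P) ∨ ¬¬(R ∧ P)   [De Morgan]
= T ∨ (¬R ∧ ¬P) ∨ (R ∧ P)   [double negation]
= (T ∨ ¬R ∨ R) ∧ (T ∨ ¬R ∨ P) ∧ (T ∨ ¬P ∨ R) ∧ (T ∨ ¬P ∨ P)   [distribute ∨ over ∧]
= (T ∨ ¬R ∨ P) ∧ (T ∨ ¬P ∨ R)   [simplify]

(T ∨ ¬R ∨ P) ∧ (T ∨ ¬P ∨ R)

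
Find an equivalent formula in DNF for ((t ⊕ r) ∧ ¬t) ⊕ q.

((t ⊕ r) ∧ ¬t) ⊕ q
≡ ((t ⊕ r) ∧ ¬t ∧ ¬q) ∨ (¬((t ⊕ r) ∧ ¬t) ∧ q)   [expand ⊕]
≡ (((t ∧ ¬r) ∨ (¬t ∧ r)) ∧ ¬t ∧ ¬q) ∨ (¬((t ⊕ r) ∧ ¬t) ∧ q)   [expand ⊕]
≡ (((t ∧ ¬r) ∨ (¬t ∧ r)) ∧ ¬t ∧ ¬q) ∨ (¬(((t ∧ ¬r) ∨ (¬t ∧ r)) ∧ ¬t) ∧ q)   [expand ⊕]
≡ (((t ∧ ¬r) ∨ (¬t ∧ r)) ∧ ¬t ∧ ¬q) ∨ ((¬((t ∧ ¬r) ∨ (¬t ∧ r)) ∨ ¬¬t) ∧ q)   [De Morgan]
≡ (((t ∧ ¬r) ∨ (¬t ∧ r)) ∧ ¬t ∧ ¬q) ∨ (((¬(t ∧ ¬r) ∧ ¬(¬t ∧ r)) ∨ ¬¬t) ∧ q)   [De Morgan]
≡ (((t ∧ ¬r) ∨ (¬t ∧ r)) ∧ ¬t ∧ ¬q) ∨ ((((¬t ∨ ¬¬r) ∧ ¬(¬t ∧ r)) ∨ ¬¬t) ∧ q)   [De Morgan]
≡ (((t ∧ ¬r) ∨ (¬t ∧ r)) ∧ ¬t ∧ ¬q) ∨ ((((¬t ∨ r) ∧ ¬(¬t ∧ r)) ∨ ¬¬t) ∧ q)   [double negation]
≡ (((t ∧ ¬r) ∨ (¬t ∧ r)) ∧ ¬t ∧ ¬q) ∨ ((((¬t ∨ r) ∧ (¬¬t ∨ ¬r)) ∨ ¬¬t) ∧ q)   [De Morgan]
≡ (((t ∧ ¬r) ∨ (¬t ∧ r)) ∧ ¬t ∧ ¬q) ∨ ((((¬t ∨ r) ∧ (t ∨ ¬r)) ∨ ¬¬t) ∧ q)   [double negation]
≡ (((t ∧ ¬r) ∨ (¬t ∧ r)) ∧ ¬t ∧ ¬q) ∨ ((((¬t ∨ r) ∧ (t ∨ ¬r)) ∨ t) ∧ q)   [double negation]
≡ (t ∧ ¬r ∧ ¬t ∧ ¬q) ∨ (¬t ∧ r ∧ ¬t ∧ ¬q) ∨ (¬t ∧ t ∧ q) ∨ (¬t ∧ ¬r ∧ q) ∨ (r ∧ t ∧ q) ∨ (r ∧ ¬r ∧ q) ∨ (t ∧ q)   [distribute ∧ over ∨]
≡ (¬t ∧ r ∧ ¬q) ∨ (¬t ∧ ¬r ∧ q) ∨ (t ∧ q)   [simplify]

(¬t ∧ r ∧ ¬q) ∨ (¬t ∧ ¬r ∧ q) ∨ (t ∧ q)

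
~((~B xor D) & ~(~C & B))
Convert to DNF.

(B & ~D) | (D & ~B) | (~C & B)

~((~B xor D) & ~(~C & B))
⇔ ~(((~B & ~D) | (~~B & D)) & ~(~C & B))   [expand xor]
⇔ ~((~B & ~D) | (~~B & D)) | ~~(~C & B)   [De Morgan]
⇔ (~(~B & ~D) & ~(~~B & D)) | ~~(~C & B)   [De Morgan]
⇔ ((~~B | ~~D) & ~(~~B & D)) | ~~(~C & B)   [De Morgan]
⇔ ((B | ~~D) & ~(~~B & D)) | ~~(~C & B)   [double negation]
⇔ ((B | D) & ~(~~B & D)) | ~~(~C & B)   [double negation]
⇔ ((B | D) & (~~~B | ~D)) | ~~(~C & B)   [De Morgan]
⇔ ((B | D) & (~B | ~D)) | ~~(~C & B)   [double negation]
⇔ ((B | D) & (~B | ~D)) | (~C & B)   [double negation]
⇔ (B & ~B) | (B & ~D) | (D & ~B) | (D & ~D) | (~C & B)   [distribute & over |]
⇔ (B & ~D) | (D & ~B) | (~C & B)   [simplify]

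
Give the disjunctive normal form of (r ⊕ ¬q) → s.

(¬r ∧ q) ∨ (¬q ∧ r) ∨ s

(r ⊕ ¬q) → s
⇔ ¬(r ⊕ ¬q) ∨ s   [eliminate →]
⇔ ¬((r ∧ ¬¬q) ∨ (¬r ∧ ¬q)) ∨ s   [expand ⊕]
⇔ (¬(r ∧ ¬¬q) ∧ ¬(¬r ∧ ¬q)) ∨ s   [De Morgan]
⇔ ((¬r ∨ ¬¬¬q) ∧ ¬(¬r ∧ ¬q)) ∨ s   [De Morgan]
⇔ ((¬r ∨ ¬q) ∧ ¬(¬r ∧ ¬q)) ∨ s   [double negation]
⇔ ((¬r ∨ ¬q) ∧ (¬¬r ∨ ¬¬q)) ∨ s   [De Morgan]
⇔ ((¬r ∨ ¬q) ∧ (r ∨ ¬¬q)) ∨ s   [double negation]
⇔ ((¬r ∨ ¬q) ∧ (r ∨ q)) ∨ s   [double negation]
⇔ (¬r ∧ r) ∨ (¬r ∧ q) ∨ (¬q ∧ r) ∨ (¬q ∧ q) ∨ s   [distribute ∧ over ∨]
⇔ (¬r ∧ q) ∨ (¬q ∧ r) ∨ s   [simplify]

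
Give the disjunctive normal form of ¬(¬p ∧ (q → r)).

p ∨ (q ∧ ¬r)

¬(¬p ∧ (q → r))
= ¬(¬p ∧ (¬q ∨ r))   [eliminate →]
= ¬¬p ∨ ¬(¬q ∨ r)   [De Morgan]
= p ∨ ¬(¬q ∨ r)   [double negation]
= p ∨ (¬¬q ∧ ¬r)   [De Morgan]
= p ∨ (q ∧ ¬r)   [double negation]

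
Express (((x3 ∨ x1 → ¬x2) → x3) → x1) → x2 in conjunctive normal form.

(((x3 ∨ x1 → ¬x2) → x3) → x1) → x2
≡ ¬(((x3 ∨ x1 → ¬x2) → x3) → x1) ∨ x2   (eliminate →)
≡ ¬(¬((x3 ∨ x1 → ¬x2) → x3) ∨ x1) ∨ x2   (eliminate →)
≡ ¬(¬(¬(x3 ∨ x1 → ¬x2) ∨ x3) ∨ x1) ∨ x2   (eliminate →)
≡ ¬(¬(¬(¬(x3 ∨ x1) ∨ ¬x2) ∨ x3) ∨ x1) ∨ x2   (eliminate →)
≡ ¬¬(¬(¬(x3 ∨ x1) ∨ ¬x2) ∨ x3) ∧ ¬x1 ∨ x2   (De Morgan)
≡ (¬(¬(x3 ∨ x1) ∨ ¬x2) ∨ x3) ∧ ¬x1 ∨ x2   (double negation)
≡ (¬¬(x3 ∨ x1) ∧ ¬¬x2 ∨ x3) ∧ ¬x1 ∨ x2   (De Morgan)
≡ ((x3 ∨ x1) ∧ ¬¬x2 ∨ x3) ∧ ¬x1 ∨ x2   (double negation)
≡ ((x3 ∨ x1) ∧ x2 ∨ x3) ∧ ¬x1 ∨ x2   (double negation)
≡ (x3 ∨ x1 ∨ x3 ∨ x2) ∧ (x2 ∨ x3 ∨ x2) ∧ (¬x1 ∨ x2)   (distribute ∨ over ∧)
≡ (x2 ∨ x3) ∧ (¬x1 ∨ x2)   (simplify)

(x2 ∨ x3) ∧ (¬x1 ∨ x2)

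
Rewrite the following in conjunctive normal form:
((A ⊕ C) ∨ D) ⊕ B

(A ∨ C ∨ D ∨ B) ∧ (¬A ∨ ¬C ∨ D ∨ B) ∧ (¬A ∨ C ∨ ¬B) ∧ (¬C ∨ A ∨ ¬B) ∧ (¬D ∨ ¬B)

((A ⊕ C) ∨ D) ⊕ B
≡ ((A ⊕ C) ∨ D ∨ B) ∧ ¬(((A ⊕ C) ∨ D) ∧ B)   (expand ⊕)
≡ (((A ∨ C) ∧ ¬(A ∧ C)) ∨ D ∨ B) ∧ ¬(((A ⊕ C) ∨ D) ∧ B)   (expand ⊕)
≡ (((A ∨ C) ∧ ¬(A ∧ C)) ∨ D ∨ B) ∧ ¬((((A ∨ C) ∧ ¬(A ∧ C)) ∨ D) ∧ B)   (expand ⊕)
≡ (((A ∨ C) ∧ (¬A ∨ ¬C)) ∨ D ∨ B) ∧ ¬((((A ∨ C) ∧ ¬(A ∧ C)) ∨ D) ∧ B)   (De Morgan)
≡ (((A ∨ C) ∧ (¬A ∨ ¬C)) ∨ D ∨ B) ∧ (¬(((A ∨ C) ∧ ¬(A ∧ C)) ∨ D) ∨ ¬B)   (De Morgan)
≡ (((A ∨ C) ∧ (¬A ∨ ¬C)) ∨ D ∨ B) ∧ ((¬((A ∨ C) ∧ ¬(A ∧ C)) ∧ ¬D) ∨ ¬B)   (De Morgan)
≡ (((A ∨ C) ∧ (¬A ∨ ¬C)) ∨ D ∨ B) ∧ (((¬(A ∨ C) ∨ ¬¬(A ∧ C)) ∧ ¬D) ∨ ¬B)   (De Morgan)
≡ (((A ∨ C) ∧ (¬A ∨ ¬C)) ∨ D ∨ B) ∧ ((((¬A ∧ ¬C) ∨ ¬¬(A ∧ C)) ∧ ¬D) ∨ ¬B)   (De Morgan)
≡ (((A ∨ C) ∧ (¬A ∨ ¬C)) ∨ D ∨ B) ∧ ((((¬A ∧ ¬C) ∨ (A ∧ C)) ∧ ¬D) ∨ ¬B)   (double negation)
≡ (A ∨ C ∨ D ∨ B) ∧ (¬A ∨ ¬C ∨ D ∨ B) ∧ (¬A ∨ A ∨ ¬B) ∧ (¬A ∨ C ∨ ¬B) ∧ (¬C ∨ A ∨ ¬B) ∧ (¬C ∨ C ∨ ¬B) ∧ (¬D ∨ ¬B)   (distribute ∨ over ∧)
≡ (A ∨ C ∨ D ∨ B) ∧ (¬A ∨ ¬C ∨ D ∨ B) ∧ (¬A ∨ C ∨ ¬B) ∧ (¬C ∨ A ∨ ¬B) ∧ (¬D ∨ ¬B)   (simplify)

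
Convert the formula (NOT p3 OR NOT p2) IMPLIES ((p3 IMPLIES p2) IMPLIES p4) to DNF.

(p3 AND p2) OR (p3 AND NOT p2) OR p4

(NOT p3 OR NOT p2) IMPLIES ((p3 IMPLIES p2) IMPLIES p4)
≡ NOT (NOT p3 OR NOT p2) OR ((p3 IMPLIES p2) IMPLIES p4)   [eliminate IMPLIES]
≡ NOT (NOT p3 OR NOT p2) OR NOT (p3 IMPLIES p2) OR p4   [eliminate IMPLIES]
≡ NOT (NOT p3 OR NOT p2) OR NOT (NOT p3 OR p2) OR p4   [eliminate IMPLIES]
≡ (NOT NOT p3 AND NOT NOT p2) OR NOT (NOT p3 OR p2) OR p4   [De Morgan]
≡ (p3 AND NOT NOT p2) OR NOT (NOT p3 OR p2) OR p4   [double negation]
≡ (p3 AND p2) OR NOT (NOT p3 OR p2) OR p4   [double negation]
≡ (p3 AND p2) OR (NOT NOT p3 AND NOT p2) OR p4   [De Morgan]
≡ (p3 AND p2) OR (p3 AND NOT p2) OR p4   [double negation]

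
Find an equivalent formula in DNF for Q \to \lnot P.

Q \to \lnot P
⇔ \lnot Q \lor \lnot P   [eliminate \to]

\lnot Q \lor \lnot P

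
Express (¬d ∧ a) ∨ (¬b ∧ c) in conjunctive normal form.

(¬d ∨ ¬b) ∧ (¬d ∨ c) ∧ (a ∨ ¬b) ∧ (a ∨ c)

(¬d ∧ a) ∨ (¬b ∧ c)
⇔ (¬d ∨ ¬b) ∧ (¬d ∨ c) ∧ (a ∨ ¬b) ∧ (a ∨ c)   (distribute ∨ over ∧)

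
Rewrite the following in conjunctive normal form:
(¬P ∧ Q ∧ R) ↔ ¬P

(¬P ∧ Q ∧ R) ↔ ¬P
= ((¬P ∧ Q ∧ R) → ¬P) ∧ (¬P → (¬P ∧ Q ∧ R))   [eliminate ↔]
= (¬(¬P ∧ Q ∧ R) ∨ ¬P) ∧ (¬P → (¬P ∧ Q ∧ R))   [eliminate →]
= (¬(¬P ∧ Q ∧ R) ∨ ¬P) ∧ (¬¬P ∨ (¬P ∧ Q ∧ R))   [eliminate →]
= (¬¬P ∨ ¬Q ∨ ¬R ∨ ¬P) ∧ (¬¬P ∨ (¬P ∧ Q ∧ R))   [De Morgan]
= (P ∨ ¬Q ∨ ¬R ∨ ¬P) ∧ (¬¬P ∨ (¬P ∧ Q ∧ R))   [double negation]
= (P ∨ ¬Q ∨ ¬R ∨ ¬P) ∧ (P ∨ (¬P ∧ Q ∧ R))   [double negation]
= (P ∨ ¬Q ∨ ¬R ∨ ¬P) ∧ (P ∨ ¬P) ∧ (P ∨ Q) ∧ (P ∨ R)   [distribute ∨ over ∧]
= (P ∨ Q) ∧ (P ∨ R)   [simplify]

(P ∨ Q) ∧ (P ∨ R)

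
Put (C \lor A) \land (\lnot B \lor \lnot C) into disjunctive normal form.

(C \lor A) \land (\lnot B \lor \lnot C)
= (C \land \lnot B) \lor (C \land \lnot C) \lor (A \land \lnot B) \lor (A \land \lnot C)   [distribute \land over \lor]
= (C \land \lnot B) \lor (A \land \lnot B) \lor (A \land \lnot C)   [simplify]

(C \land \lnot B) \lor (A \land \lnot B) \lor (A \land \lnot C)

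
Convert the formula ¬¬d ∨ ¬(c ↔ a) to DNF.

¬¬d ∨ ¬(c ↔ a)
≡ ¬¬d ∨ ¬((c → a) ∧ (a → c))
≡ ¬¬d ∨ ¬((¬c ∨ a) ∧ (a → c))
≡ ¬¬d ∨ ¬((¬c ∨ a) ∧ (¬a ∨ c))
≡ d ∨ ¬((¬c ∨ a) ∧ (¬a ∨ c))
≡ d ∨ ¬(¬c ∨ a) ∨ ¬(¬a ∨ c)
≡ d ∨ (¬¬c ∧ ¬a) ∨ ¬(¬a ∨ c)
≡ d ∨ (c ∧ ¬a) ∨ ¬(¬a ∨ c)
≡ d ∨ (c ∧ ¬a) ∨ (¬¬a ∧ ¬c)
≡ d ∨ (c ∧ ¬a) ∨ (a ∧ ¬c)

d ∨ (c ∧ ¬a) ∨ (a ∧ ¬c)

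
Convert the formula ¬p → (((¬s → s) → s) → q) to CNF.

(p ∨ s ∨ q) ∧ (p ∨ ¬s ∨ q)

¬p → (((¬s → s) → s) → q)
≡ ¬¬p ∨ (((¬s → s) → s) → q)   (eliminate →)
≡ ¬¬p ∨ ¬((¬s → s) → s) ∨ q   (eliminate →)
≡ ¬¬p ∨ ¬(¬(¬s → s) ∨ s) ∨ q   (eliminate →)
≡ ¬¬p ∨ ¬(¬(¬¬s ∨ s) ∨ s) ∨ q   (eliminate →)
≡ p ∨ ¬(¬(¬¬s ∨ s) ∨ s) ∨ q   (double negation)
≡ p ∨ (¬¬(¬¬s ∨ s) ∧ ¬s) ∨ q   (De Morgan)
≡ p ∨ ((¬¬s ∨ s) ∧ ¬s) ∨ q   (double negation)
≡ p ∨ ((s ∨ s) ∧ ¬s) ∨ q   (double negation)
≡ (p ∨ s ∨ s ∨ q) ∧ (p ∨ ¬s ∨ q)   (distribute ∨ over ∧)
≡ (p ∨ s ∨ q) ∧ (p ∨ ¬s ∨ q)   (simplify)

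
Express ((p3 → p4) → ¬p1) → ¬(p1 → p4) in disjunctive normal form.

((p3 → p4) → ¬p1) → ¬(p1 → p4)
≡ ¬((p3 → p4) → ¬p1) ∨ ¬(p1 → p4)   — eliminate →
≡ ¬(¬(p3 → p4) ∨ ¬p1) ∨ ¬(p1 → p4)   — eliminate →
≡ ¬(¬(¬p3 ∨ p4) ∨ ¬p1) ∨ ¬(p1 → p4)   — eliminate →
≡ ¬(¬(¬p3 ∨ p4) ∨ ¬p1) ∨ ¬(¬p1 ∨ p4)   — eliminate →
≡ (¬¬(¬p3 ∨ p4) ∧ ¬¬p1) ∨ ¬(¬p1 ∨ p4)   — De Morgan
≡ ((¬p3 ∨ p4) ∧ ¬¬p1) ∨ ¬(¬p1 ∨ p4)   — double negation
≡ ((¬p3 ∨ p4) ∧ p1) ∨ ¬(¬p1 ∨ p4)   — double negation
≡ ((¬p3 ∨ p4) ∧ p1) ∨ (¬¬p1 ∧ ¬p4)   — De Morgan
≡ ((¬p3 ∨ p4) ∧ p1) ∨ (p1 ∧ ¬p4)   — double negation
≡ (¬p3 ∧ p1) ∨ (p4 ∧ p1) ∨ (p1 ∧ ¬p4)   — distribute ∧ over ∨

(¬p3 ∧ p1) ∨ (p4 ∧ p1) ∨ (p1 ∧ ¬p4)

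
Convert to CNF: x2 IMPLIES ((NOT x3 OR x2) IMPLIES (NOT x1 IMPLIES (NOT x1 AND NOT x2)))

x2 IMPLIES ((NOT x3 OR x2) IMPLIES (NOT x1 IMPLIES (NOT x1 AND NOT x2)))
≡ NOT x2 OR ((NOT x3 OR x2) IMPLIES (NOT x1 IMPLIES (NOT x1 AND NOT x2)))   (eliminate IMPLIES)
≡ NOT x2 OR NOT (NOT x3 OR x2) OR (NOT x1 IMPLIES (NOT x1 AND NOT x2))   (eliminate IMPLIES)
≡ NOT x2 OR NOT (NOT x3 OR x2) OR NOT NOT x1 OR (NOT x1 AND NOT x2)   (eliminate IMPLIES)
≡ NOT x2 OR (NOT NOT x3 AND NOT x2) OR NOT NOT x1 OR (NOT x1 AND NOT x2)   (De Morgan)
≡ NOT x2 OR (x3 AND NOT x2) OR NOT NOT x1 OR (NOT x1 AND NOT x2)   (double negation)
≡ NOT x2 OR (x3 AND NOT x2) OR x1 OR (NOT x1 AND NOT x2)   (double negation)
≡ (NOT x2 OR x3 OR x1 OR NOT x1) AND (NOT x2 OR x3 OR x1 OR NOT x2) AND (NOT x2 OR NOT x2 OR x1 OR NOT x1) AND (NOT x2 OR NOT x2 OR x1 OR NOT x2)   (distribute OR over AND)
≡ NOT x2 OR x1   (simplify)

NOT x2 OR x1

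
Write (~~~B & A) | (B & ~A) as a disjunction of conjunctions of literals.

(~~~B & A) | (B & ~A)
≡ (~B & A) | (B & ~A)

(~B & A) | (B & ~A)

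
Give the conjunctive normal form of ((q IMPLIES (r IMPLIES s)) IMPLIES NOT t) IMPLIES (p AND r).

((q IMPLIES (r IMPLIES s)) IMPLIES NOT t) IMPLIES (p AND r)
⇔ NOT ((q IMPLIES (r IMPLIES s)) IMPLIES NOT t) OR (p AND r)   (eliminate IMPLIES)
⇔ NOT (NOT (q IMPLIES (r IMPLIES s)) OR NOT t) OR (p AND r)   (eliminate IMPLIES)
⇔ NOT (NOT (NOT q OR (r IMPLIES s)) OR NOT t) OR (p AND r)   (eliminate IMPLIES)
⇔ NOT (NOT (NOT q OR NOT r OR s) OR NOT t) OR (p AND r)   (eliminate IMPLIES)
⇔ (NOT NOT (NOT q OR NOT r OR s) AND NOT NOT t) OR (p AND r)   (De Morgan)
⇔ ((NOT q OR NOT r OR s) AND NOT NOT t) OR (p AND r)   (double negation)
⇔ ((NOT q OR NOT r OR s) AND t) OR (p AND r)   (double negation)
⇔ (NOT q OR NOT r OR s OR p) AND (NOT q OR NOT r OR s OR r) AND (t OR p) AND (t OR r)   (distribute OR over AND)
⇔ (NOT q OR NOT r OR s OR p) AND (t OR p) AND (t OR r)   (simplify)

(NOT q OR NOT r OR s OR p) AND (t OR p) AND (t OR r)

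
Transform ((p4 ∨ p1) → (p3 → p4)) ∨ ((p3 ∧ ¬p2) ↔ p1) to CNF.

((p4 ∨ p1) → (p3 → p4)) ∨ ((p3 ∧ ¬p2) ↔ p1)
⇔ ¬(p4 ∨ p1) ∨ (p3 → p4) ∨ ((p3 ∧ ¬p2) ↔ p1)   [eliminate →]
⇔ ¬(p4 ∨ p1) ∨ ¬p3 ∨ p4 ∨ ((p3 ∧ ¬p2) ↔ p1)   [eliminate →]
⇔ ¬(p4 ∨ p1) ∨ ¬p3 ∨ p4 ∨ (((p3 ∧ ¬p2) → p1) ∧ (p1 → (p3 ∧ ¬p2)))   [eliminate ↔]
⇔ ¬(p4 ∨ p1) ∨ ¬p3 ∨ p4 ∨ ((¬(p3 ∧ ¬p2) ∨ p1) ∧ (p1 → (p3 ∧ ¬p2)))   [eliminate →]
⇔ ¬(p4 ∨ p1) ∨ ¬p3 ∨ p4 ∨ ((¬(p3 ∧ ¬p2) ∨ p1) ∧ (¬p1 ∨ (p3 ∧ ¬p2)))   [eliminate →]
⇔ (¬p4 ∧ ¬p1) ∨ ¬p3 ∨ p4 ∨ ((¬(p3 ∧ ¬p2) ∨ p1) ∧ (¬p1 ∨ (p3 ∧ ¬p2)))   [De Morgan]
⇔ (¬p4 ∧ ¬p1) ∨ ¬p3 ∨ p4 ∨ ((¬p3 ∨ ¬¬p2 ∨ p1) ∧ (¬p1 ∨ (p3 ∧ ¬p2)))   [De Morgan]
⇔ (¬p4 ∧ ¬p1) ∨ ¬p3 ∨ p4 ∨ ((¬p3 ∨ p2 ∨ p1) ∧ (¬p1 ∨ (p3 ∧ ¬p2)))   [double negation]
⇔ (¬p4 ∨ ¬p3 ∨ p4 ∨ ¬p3 ∨ p2 ∨ p1) ∧ (¬p4 ∨ ¬p3 ∨ p4 ∨ ¬p1 ∨ p3) ∧ (¬p4 ∨ ¬p3 ∨ p4 ∨ ¬p1 ∨ ¬p2) ∧ (¬p1 ∨ ¬p3 ∨ p4 ∨ ¬p3 ∨ p2 ∨ p1) ∧ (¬p1 ∨ ¬p3 ∨ p4 ∨ ¬p1 ∨ p3) ∧ (¬p1 ∨ ¬p3 ∨ p4 ∨ ¬p1 ∨ ¬p2)   [distribute ∨ over ∧]
⇔ ¬p1 ∨ ¬p3 ∨ p4 ∨ ¬p2   [simplify]

¬p1 ∨ ¬p3 ∨ p4 ∨ ¬p2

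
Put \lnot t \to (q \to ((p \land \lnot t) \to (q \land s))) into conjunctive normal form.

\lnot t \to (q \to ((p \land \lnot t) \to (q \land s)))
= \lnot \lnot t \lor (q \to ((p \land \lnot t) \to (q \land s)))
= \lnot \lnot t \lor \lnot q \lor ((p \land \lnot t) \to (q \land s))
= \lnot \lnot t \lor \lnot q \lor \lnot (p \land \lnot t) \lor (q \land s)
= t \lor \lnot q \lor \lnot (p \land \lnot t) \lor (q \land s)
= t \lor \lnot q \lor \lnot p \lor \lnot \lnot t \lor (q \land s)
= t \lor \lnot q \lor \lnot p \lor t \lor (q \land s)
= (t \lor \lnot q \lor \lnot p \lor t \lor q) \land (t \lor \lnot q \lor \lnot p \lor t \lor s)
= t \lor \lnot q \lor \lnot p \lor s

t \lor \lnot q \lor \lnot p \lor s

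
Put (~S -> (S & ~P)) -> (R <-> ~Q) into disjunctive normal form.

(~S -> (S & ~P)) -> (R <-> ~Q)
≡ ~(~S -> (S & ~P)) | (R <-> ~Q)   (eliminate ->)
≡ ~(~~S | (S & ~P)) | (R <-> ~Q)   (eliminate ->)
≡ ~(~~S | (S & ~P)) | ((R -> ~Q) & (~Q -> R))   (eliminate <->)
≡ ~(~~S | (S & ~P)) | ((~R | ~Q) & (~Q -> R))   (eliminate ->)
≡ ~(~~S | (S & ~P)) | ((~R | ~Q) & (~~Q | R))   (eliminate ->)
≡ (~~~S & ~(S & ~P)) | ((~R | ~Q) & (~~Q | R))   (De Morgan)
≡ (~S & ~(S & ~P)) | ((~R | ~Q) & (~~Q | R))   (double negation)
≡ (~S & (~S | ~~P)) | ((~R | ~Q) & (~~Q | R))   (De Morgan)
≡ (~S & (~S | P)) | ((~R | ~Q) & (~~Q | R))   (double negation)
≡ (~S & (~S | P)) | ((~R | ~Q) & (Q | R))   (double negation)
≡ (~S & ~S) | (~S & P) | (~R & Q) | (~R & R) | (~Q & Q) | (~Q & R)   (distribute & over |)
≡ ~S | (~R & Q) | (~Q & R)   (simplify)

~S | (~R & Q) | (~Q & R)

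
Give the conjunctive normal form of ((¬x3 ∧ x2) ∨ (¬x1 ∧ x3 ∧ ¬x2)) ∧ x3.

(¬x3 ∨ ¬x1) ∧ (¬x3 ∨ ¬x2) ∧ (x2 ∨ ¬x1) ∧ x3

((¬x3 ∧ x2) ∨ (¬x1 ∧ x3 ∧ ¬x2)) ∧ x3
= (¬x3 ∨ ¬x1) ∧ (¬x3 ∨ x3) ∧ (¬x3 ∨ ¬x2) ∧ (x2 ∨ ¬x1) ∧ (x2 ∨ x3) ∧ (x2 ∨ ¬x2) ∧ x3   [distribute ∨ over ∧]
= (¬x3 ∨ ¬x1) ∧ (¬x3 ∨ ¬x2) ∧ (x2 ∨ ¬x1) ∧ x3   [simplify]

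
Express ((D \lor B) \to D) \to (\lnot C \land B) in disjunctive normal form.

((D \lor B) \to D) \to (\lnot C \land B)
= \lnot ((D \lor B) \to D) \lor (\lnot C \land B)   — eliminate \to
= \lnot (\lnot (D \lor B) \lor D) \lor (\lnot C \land B)   — eliminate \to
= (\lnot \lnot (D \lor B) \land \lnot D) \lor (\lnot C \land B)   — De Morgan
= ((D \lor B) \land \lnot D) \lor (\lnot C \land B)   — double negation
= (D \land \lnot D) \lor (B \land \lnot D) \lor (\lnot C \land B)   — distribute \land over \lor
= (B \land \lnot D) \lor (\lnot C \land B)   — simplify

(B \land \lnot D) \lor (\lnot C \land B)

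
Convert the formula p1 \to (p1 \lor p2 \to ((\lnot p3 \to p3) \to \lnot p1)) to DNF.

p1 \to (p1 \lor p2 \to ((\lnot p3 \to p3) \to \lnot p1))
≡ \lnot p1 \lor (p1 \lor p2 \to ((\lnot p3 \to p3) \to \lnot p1))   [eliminate \to]
≡ \lnot p1 \lor \lnot (p1 \lor p2) \lor ((\lnot p3 \to p3) \to \lnot p1)   [eliminate \to]
≡ \lnot p1 \lor \lnot (p1 \lor p2) \lor \lnot (\lnot p3 \to p3) \lor \lnot p1   [eliminate \to]
≡ \lnot p1 \lor \lnot (p1 \lor p2) \lor \lnot (\lnot \lnot p3 \lor p3) \lor \lnot p1   [eliminate \to]
≡ \lnot p1 \lor \lnot p1 \land \lnot p2 \lor \lnot (\lnot \lnot p3 \lor p3) \lor \lnot p1   [De Morgan]
≡ \lnot p1 \lor \lnot p1 \land \lnot p2 \lor \lnot \lnot \lnot p3 \land \lnot p3 \lor \lnot p1   [De Morgan]
≡ \lnot p1 \lor \lnot p1 \land \lnot p2 \lor \lnot p3 \land \lnot p3 \lor \lnot p1   [double negation]
≡ \lnot p1 \lor \lnot p3   [simplify]

\lnot p1 \lor \lnot p3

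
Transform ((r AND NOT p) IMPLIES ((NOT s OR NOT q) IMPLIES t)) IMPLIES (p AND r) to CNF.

r AND (NOT s OR NOT q OR p) AND (NOT t OR p)

((r AND NOT p) IMPLIES ((NOT s OR NOT q) IMPLIES t)) IMPLIES (p AND r)
⇔ NOT ((r AND NOT p) IMPLIES ((NOT s OR NOT q) IMPLIES t)) OR (p AND r)
⇔ NOT (NOT (r AND NOT p) OR ((NOT s OR NOT q) IMPLIES t)) OR (p AND r)
⇔ NOT (NOT (r AND NOT p) OR NOT (NOT s OR NOT q) OR t) OR (p AND r)
⇔ (NOT NOT (r AND NOT p) AND NOT NOT (NOT s OR NOT q) AND NOT t) OR (p AND r)
⇔ (r AND NOT p AND NOT NOT (NOT s OR NOT q) AND NOT t) OR (p AND r)
⇔ (r AND NOT p AND (NOT s OR NOT q) AND NOT t) OR (p AND r)
⇔ (r OR p) AND (r OR r) AND (NOT p OR p) AND (NOT p OR r) AND (NOT s OR NOT q OR p) AND (NOT s OR NOT q OR r) AND (NOT t OR p) AND (NOT t OR r)
⇔ r AND (NOT s OR NOT q OR p) AND (NOT t OR p)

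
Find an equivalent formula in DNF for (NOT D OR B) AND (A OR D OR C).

(NOT D OR B) AND (A OR D OR C)
≡ (NOT D AND A) OR (NOT D AND D) OR (NOT D AND C) OR (B AND A) OR (B AND D) OR (B AND C)
≡ (NOT D AND A) OR (NOT D AND C) OR (B AND A) OR (B AND D) OR (B AND C)

(NOT D AND A) OR (NOT D AND C) OR (B AND A) OR (B AND D) OR (B AND C)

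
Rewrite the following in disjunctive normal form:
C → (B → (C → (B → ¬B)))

C → (B → (C → (B → ¬B)))
≡ ¬C ∨ (B → (C → (B → ¬B)))   (eliminate →)
≡ ¬C ∨ ¬B ∨ (C → (B → ¬B))   (eliminate →)
≡ ¬C ∨ ¬B ∨ ¬C ∨ (B → ¬B)   (eliminate →)
≡ ¬C ∨ ¬B ∨ ¬C ∨ ¬B ∨ ¬B   (eliminate →)
≡ ¬C ∨ ¬B   (simplify)

¬C ∨ ¬B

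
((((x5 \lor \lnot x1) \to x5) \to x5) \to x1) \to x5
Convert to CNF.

((((x5 \lor \lnot x1) \to x5) \to x5) \to x1) \to x5
⇔ \lnot ((((x5 \lor \lnot x1) \to x5) \to x5) \to x1) \lor x5   [eliminate \to]
⇔ \lnot (\lnot (((x5 \lor \lnot x1) \to x5) \to x5) \lor x1) \lor x5   [eliminate \to]
⇔ \lnot (\lnot (\lnot ((x5 \lor \lnot x1) \to x5) \lor x5) \lor x1) \lor x5   [eliminate \to]
⇔ \lnot (\lnot (\lnot (\lnot (x5 \lor \lnot x1) \lor x5) \lor x5) \lor x1) \lor x5   [eliminate \to]
⇔ (\lnot \lnot (\lnot (\lnot (x5 \lor \lnot x1) \lor x5) \lor x5) \land \lnot x1) \lor x5   [De Morgan]
⇔ ((\lnot (\lnot (x5 \lor \lnot x1) \lor x5) \lor x5) \land \lnot x1) \lor x5   [double negation]
⇔ (((\lnot \lnot (x5 \lor \lnot x1) \land \lnot x5) \lor x5) \land \lnot x1) \lor x5   [De Morgan]
⇔ ((((x5 \lor \lnot x1) \land \lnot x5) \lor x5) \land \lnot x1) \lor x5   [double negation]
⇔ (x5 \lor \lnot x1 \lor x5 \lor x5) \land (\lnot x5 \lor x5 \lor x5) \land (\lnot x1 \lor x5)   [distribute \lor over \land]
⇔ x5 \lor \lnot x1   [simplify]

x5 \lor \lnot x1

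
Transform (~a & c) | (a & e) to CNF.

(~a | e) & (c | a) & (c | e)

(~a & c) | (a & e)
≡ (~a | a) & (~a | e) & (c | a) & (c | e)   (distribute | over &)
≡ (~a | e) & (c | a) & (c | e)   (simplify)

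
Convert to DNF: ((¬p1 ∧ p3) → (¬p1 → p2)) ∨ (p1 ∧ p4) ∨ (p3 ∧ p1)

((¬p1 ∧ p3) → (¬p1 → p2)) ∨ (p1 ∧ p4) ∨ (p3 ∧ p1)
= ¬(¬p1 ∧ p3) ∨ (¬p1 → p2) ∨ (p1 ∧ p4) ∨ (p3 ∧ p1)   [eliminate →]
= ¬(¬p1 ∧ p3) ∨ ¬¬p1 ∨ p2 ∨ (p1 ∧ p4) ∨ (p3 ∧ p1)   [eliminate →]
= ¬¬p1 ∨ ¬p3 ∨ ¬¬p1 ∨ p2 ∨ (p1 ∧ p4) ∨ (p3 ∧ p1)   [De Morgan]
= p1 ∨ ¬p3 ∨ ¬¬p1 ∨ p2 ∨ (p1 ∧ p4) ∨ (p3 ∧ p1)   [double negation]
= p1 ∨ ¬p3 ∨ p1 ∨ p2 ∨ (p1 ∧ p4) ∨ (p3 ∧ p1)   [double negation]
= p1 ∨ ¬p3 ∨ p2   [simplify]

p1 ∨ ¬p3 ∨ p2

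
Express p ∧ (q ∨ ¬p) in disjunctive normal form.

p ∧ q

p ∧ (q ∨ ¬p)
⇔ (p ∧ q) ∨ (p ∧ ¬p)   — distribute ∧ over ∨
⇔ p ∧ q   — simplify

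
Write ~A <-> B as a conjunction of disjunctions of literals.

(A | B) & (~B | ~A)

~A <-> B
= (~A -> B) & (B -> ~A)   (eliminate <->)
= (~~A | B) & (B -> ~A)   (eliminate ->)
= (~~A | B) & (~B | ~A)   (eliminate ->)
= (A | B) & (~B | ~A)   (double negation)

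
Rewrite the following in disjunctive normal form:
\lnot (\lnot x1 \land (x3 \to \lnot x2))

x1 \lor x3 \land x2

\lnot (\lnot x1 \land (x3 \to \lnot x2))
= \lnot (\lnot x1 \land (\lnot x3 \lor \lnot x2))   — eliminate \to
= \lnot \lnot x1 \lor \lnot (\lnot x3 \lor \lnot x2)   — De Morgan
= x1 \lor \lnot (\lnot x3 \lor \lnot x2)   — double negation
= x1 \lor \lnot \lnot x3 \land \lnot \lnot x2   — De Morgan
= x1 \lor x3 \land \lnot \lnot x2   — double negation
= x1 \lor x3 \land x2   — double negation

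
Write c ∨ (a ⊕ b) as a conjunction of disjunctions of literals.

(c ∨ a ∨ b) ∧ (c ∨ ¬a ∨ ¬b)

c ∨ (a ⊕ b)
⇔ c ∨ ((a ∨ b) ∧ ¬(a ∧ b))
⇔ c ∨ ((a ∨ b) ∧ (¬a ∨ ¬b))
⇔ (c ∨ a ∨ b) ∧ (c ∨ ¬a ∨ ¬b)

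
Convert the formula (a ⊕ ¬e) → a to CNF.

(a ⊕ ¬e) → a
≡ ¬(a ⊕ ¬e) ∨ a   [eliminate →]
≡ ¬((a ∨ ¬e) ∧ ¬(a ∧ ¬e)) ∨ a   [expand ⊕]
≡ ¬(a ∨ ¬e) ∨ ¬¬(a ∧ ¬e) ∨ a   [De Morgan]
≡ (¬a ∧ ¬¬e) ∨ ¬¬(a ∧ ¬e) ∨ a   [De Morgan]
≡ (¬a ∧ e) ∨ ¬¬(a ∧ ¬e) ∨ a   [double negation]
≡ (¬a ∧ e) ∨ (a ∧ ¬e) ∨ a   [double negation]
≡ (¬a ∨ a ∨ a) ∧ (¬a ∨ ¬e ∨ a) ∧ (e ∨ a ∨ a) ∧ (e ∨ ¬e ∨ a)   [distribute ∨ over ∧]
≡ e ∨ a   [simplify]

e ∨ a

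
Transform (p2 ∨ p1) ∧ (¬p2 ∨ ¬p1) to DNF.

(p2 ∨ p1) ∧ (¬p2 ∨ ¬p1)
= (p2 ∧ ¬p2) ∨ (p2 ∧ ¬p1) ∨ (p1 ∧ ¬p2) ∨ (p1 ∧ ¬p1)   — distribute ∧ over ∨
= (p2 ∧ ¬p1) ∨ (p1 ∧ ¬p2)   — simplify

(p2 ∧ ¬p1) ∨ (p1 ∧ ¬p2)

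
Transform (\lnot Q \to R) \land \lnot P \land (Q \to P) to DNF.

(\lnot Q \to R) \land \lnot P \land (Q \to P)
≡ (\lnot \lnot Q \lor R) \land \lnot P \land (Q \to P)
≡ (\lnot \lnot Q \lor R) \land \lnot P \land (\lnot Q \lor P)
≡ (Q \lor R) \land \lnot P \land (\lnot Q \lor P)
≡ (Q \land \lnot P \land \lnot Q) \lor (Q \land \lnot P \land P) \lor (R \land \lnot P \land \lnot Q) \lor (R \land \lnot P \land P)
≡ R \land \lnot P \land \lnot Q

R \land \lnot P \land \lnot Q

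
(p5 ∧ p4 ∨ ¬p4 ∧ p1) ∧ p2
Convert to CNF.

(p5 ∧ p4 ∨ ¬p4 ∧ p1) ∧ p2
≡ (p5 ∨ ¬p4) ∧ (p5 ∨ p1) ∧ (p4 ∨ ¬p4) ∧ (p4 ∨ p1) ∧ p2
≡ (p5 ∨ ¬p4) ∧ (p5 ∨ p1) ∧ (p4 ∨ p1) ∧ p2

(p5 ∨ ¬p4) ∧ (p5 ∨ p1) ∧ (p4 ∨ p1) ∧ p2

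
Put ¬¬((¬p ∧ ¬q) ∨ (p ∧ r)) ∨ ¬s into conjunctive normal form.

¬¬((¬p ∧ ¬q) ∨ (p ∧ r)) ∨ ¬s
⇔ (¬p ∧ ¬q) ∨ (p ∧ r) ∨ ¬s   (double negation)
⇔ (¬p ∨ p ∨ ¬s) ∧ (¬p ∨ r ∨ ¬s) ∧ (¬q ∨ p ∨ ¬s) ∧ (¬q ∨ r ∨ ¬s)   (distribute ∨ over ∧)
⇔ (¬p ∨ r ∨ ¬s) ∧ (¬q ∨ p ∨ ¬s) ∧ (¬q ∨ r ∨ ¬s)   (simplify)

(¬p ∨ r ∨ ¬s) ∧ (¬q ∨ p ∨ ¬s) ∧ (¬q ∨ r ∨ ¬s)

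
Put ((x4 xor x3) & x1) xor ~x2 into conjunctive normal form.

(x4 | x3 | ~x2) & (~x4 | ~x3 | ~x2) & (x1 | ~x2) & (~x4 | x3 | ~x1 | x2) & (~x3 | x4 | ~x1 | x2)

((x4 xor x3) & x1) xor ~x2
⇔ (((x4 xor x3) & x1) | ~x2) & ~((x4 xor x3) & x1 & ~x2)   [expand xor]
⇔ (((x4 | x3) & ~(x4 & x3) & x1) | ~x2) & ~((x4 xor x3) & x1 & ~x2)   [expand xor]
⇔ (((x4 | x3) & ~(x4 & x3) & x1) | ~x2) & ~((x4 | x3) & ~(x4 & x3) & x1 & ~x2)   [expand xor]
⇔ (((x4 | x3) & (~x4 | ~x3) & x1) | ~x2) & ~((x4 | x3) & ~(x4 & x3) & x1 & ~x2)   [De Morgan]
⇔ (((x4 | x3) & (~x4 | ~x3) & x1) | ~x2) & (~(x4 | x3) | ~~(x4 & x3) | ~x1 | ~~x2)   [De Morgan]
⇔ (((x4 | x3) & (~x4 | ~x3) & x1) | ~x2) & ((~x4 & ~x3) | ~~(x4 & x3) | ~x1 | ~~x2)   [De Morgan]
⇔ (((x4 | x3) & (~x4 | ~x3) & x1) | ~x2) & ((~x4 & ~x3) | (x4 & x3) | ~x1 | ~~x2)   [double negation]
⇔ (((x4 | x3) & (~x4 | ~x3) & x1) | ~x2) & ((~x4 & ~x3) | (x4 & x3) | ~x1 | x2)   [double negation]
⇔ (x4 | x3 | ~x2) & (~x4 | ~x3 | ~x2) & (x1 | ~x2) & (~x4 | x4 | ~x1 | x2) & (~x4 | x3 | ~x1 | x2) & (~x3 | x4 | ~x1 | x2) & (~x3 | x3 | ~x1 | x2)   [distribute | over &]
⇔ (x4 | x3 | ~x2) & (~x4 | ~x3 | ~x2) & (x1 | ~x2) & (~x4 | x3 | ~x1 | x2) & (~x3 | x4 | ~x1 | x2)   [simplify]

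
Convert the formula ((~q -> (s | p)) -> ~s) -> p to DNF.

((~q -> (s | p)) -> ~s) -> p
⇔ ~((~q -> (s | p)) -> ~s) | p
⇔ ~(~(~q -> (s | p)) | ~s) | p
⇔ ~(~(~~q | s | p) | ~s) | p
⇔ (~~(~~q | s | p) & ~~s) | p
⇔ ((~~q | s | p) & ~~s) | p
⇔ ((q | s | p) & ~~s) | p
⇔ ((q | s | p) & s) | p
⇔ (q & s) | (s & s) | (p & s) | p
⇔ s | p

s | p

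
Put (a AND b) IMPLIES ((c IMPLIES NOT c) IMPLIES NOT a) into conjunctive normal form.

NOT a OR NOT b OR c

(a AND b) IMPLIES ((c IMPLIES NOT c) IMPLIES NOT a)
≡ NOT (a AND b) OR ((c IMPLIES NOT c) IMPLIES NOT a)   — eliminate IMPLIES
≡ NOT (a AND b) OR NOT (c IMPLIES NOT c) OR NOT a   — eliminate IMPLIES
≡ NOT (a AND b) OR NOT (NOT c OR NOT c) OR NOT a   — eliminate IMPLIES
≡ NOT a OR NOT b OR NOT (NOT c OR NOT c) OR NOT a   — De Morgan
≡ NOT a OR NOT b OR (NOT NOT c AND NOT NOT c) OR NOT a   — De Morgan
≡ NOT a OR NOT b OR (c AND NOT NOT c) OR NOT a   — double negation
≡ NOT a OR NOT b OR (c AND c) OR NOT a   — double negation
≡ (NOT a OR NOT b OR c OR NOT a) AND (NOT a OR NOT b OR c OR NOT a)   — distribute OR over AND
≡ NOT a OR NOT b OR c   — simplify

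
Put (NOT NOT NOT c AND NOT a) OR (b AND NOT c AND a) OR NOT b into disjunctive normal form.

(NOT NOT NOT c AND NOT a) OR (b AND NOT c AND a) OR NOT b
⇔ (NOT c AND NOT a) OR (b AND NOT c AND a) OR NOT b   (double negation)

(NOT c AND NOT a) OR (b AND NOT c AND a) OR NOT b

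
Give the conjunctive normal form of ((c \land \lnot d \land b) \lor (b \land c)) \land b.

((c \land \lnot d \land b) \lor (b \land c)) \land b
= (c \lor b) \land (c \lor c) \land (\lnot d \lor b) \land (\lnot d \lor c) \land (b \lor b) \land (b \lor c) \land b   [distribute \lor over \land]
= c \land b   [simplify]

c \land b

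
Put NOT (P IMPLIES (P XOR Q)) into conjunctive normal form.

NOT (P IMPLIES (P XOR Q))
= NOT (NOT P OR (P XOR Q))
= NOT (NOT P OR ((P OR Q) AND NOT (P AND Q)))
= NOT NOT P AND NOT ((P OR Q) AND NOT (P AND Q))
= P AND NOT ((P OR Q) AND NOT (P AND Q))
= P AND (NOT (P OR Q) OR NOT NOT (P AND Q))
= P AND ((NOT P AND NOT Q) OR NOT NOT (P AND Q))
= P AND ((NOT P AND NOT Q) OR (P AND Q))
= P AND (NOT P OR P) AND (NOT P OR Q) AND (NOT Q OR P) AND (NOT Q OR Q)
= P AND (NOT P OR Q)

P AND (NOT P OR Q)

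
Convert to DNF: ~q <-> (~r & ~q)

~q <-> (~r & ~q)
= (~q -> (~r & ~q)) & ((~r & ~q) -> ~q)   [eliminate <->]
= (~~q | (~r & ~q)) & ((~r & ~q) -> ~q)   [eliminate ->]
= (~~q | (~r & ~q)) & (~(~r & ~q) | ~q)   [eliminate ->]
= (q | (~r & ~q)) & (~(~r & ~q) | ~q)   [double negation]
= (q | (~r & ~q)) & (~~r | ~~q | ~q)   [De Morgan]
= (q | (~r & ~q)) & (r | ~~q | ~q)   [double negation]
= (q | (~r & ~q)) & (r | q | ~q)   [double negation]
= (q & r) | (q & q) | (q & ~q) | (~r & ~q & r) | (~r & ~q & q) | (~r & ~q & ~q)   [distribute & over |]
= q | (~r & ~q)   [simplify]

q | (~r & ~q)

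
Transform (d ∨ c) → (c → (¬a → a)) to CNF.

¬c ∨ a

(d ∨ c) → (c → (¬a → a))
= ¬(d ∨ c) ∨ (c → (¬a → a))
= ¬(d ∨ c) ∨ ¬c ∨ (¬a → a)
= ¬(d ∨ c) ∨ ¬c ∨ ¬¬a ∨ a
= (¬d ∧ ¬c) ∨ ¬c ∨ ¬¬a ∨ a
= (¬d ∧ ¬c) ∨ ¬c ∨ a ∨ a
= (¬d ∨ ¬c ∨ a ∨ a) ∧ (¬c ∨ ¬c ∨ a ∨ a)
= ¬c ∨ a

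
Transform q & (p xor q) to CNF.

q & (p xor q)
≡ q & (p | q) & ~(p & q)   [expand xor]
≡ q & (p | q) & (~p | ~q)   [De Morgan]
≡ q & (~p | ~q)   [simplify]

q & (~p | ~q)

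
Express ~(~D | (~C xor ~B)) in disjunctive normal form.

(D & C & B) | (D & ~B & ~C)

~(~D | (~C xor ~B))
≡ ~(~D | (~C & ~~B) | (~~C & ~B))   (expand xor)
≡ ~~D & ~(~C & ~~B) & ~(~~C & ~B)   (De Morgan)
≡ D & ~(~C & ~~B) & ~(~~C & ~B)   (double negation)
≡ D & (~~C | ~~~B) & ~(~~C & ~B)   (De Morgan)
≡ D & (C | ~~~B) & ~(~~C & ~B)   (double negation)
≡ D & (C | ~B) & ~(~~C & ~B)   (double negation)
≡ D & (C | ~B) & (~~~C | ~~B)   (De Morgan)
≡ D & (C | ~B) & (~C | ~~B)   (double negation)
≡ D & (C | ~B) & (~C | B)   (double negation)
≡ (D & C & ~C) | (D & C & B) | (D & ~B & ~C) | (D & ~B & B)   (distribute & over |)
≡ (D & C & B) | (D & ~B & ~C)   (simplify)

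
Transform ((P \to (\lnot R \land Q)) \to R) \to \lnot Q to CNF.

\lnot R \lor \lnot Q

((P \to (\lnot R \land Q)) \to R) \to \lnot Q
⇔ \lnot ((P \to (\lnot R \land Q)) \to R) \lor \lnot Q   (eliminate \to)
⇔ \lnot (\lnot (P \to (\lnot R \land Q)) \lor R) \lor \lnot Q   (eliminate \to)
⇔ \lnot (\lnot (\lnot P \lor (\lnot R \land Q)) \lor R) \lor \lnot Q   (eliminate \to)
⇔ (\lnot \lnot (\lnot P \lor (\lnot R \land Q)) \land \lnot R) \lor \lnot Q   (De Morgan)
⇔ ((\lnot P \lor (\lnot R \land Q)) \land \lnot R) \lor \lnot Q   (double negation)
⇔ (\lnot P \lor \lnot R \lor \lnot Q) \land (\lnot P \lor Q \lor \lnot Q) \land (\lnot R \lor \lnot Q)   (distribute \lor over \land)
⇔ \lnot R \lor \lnot Q   (simplify)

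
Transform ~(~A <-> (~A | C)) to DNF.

~(~A <-> (~A | C))
≡ ~((~A -> (~A | C)) & ((~A | C) -> ~A))   (eliminate <->)
≡ ~((~~A | ~A | C) & ((~A | C) -> ~A))   (eliminate ->)
≡ ~((~~A | ~A | C) & (~(~A | C) | ~A))   (eliminate ->)
≡ ~(~~A | ~A | C) | ~(~(~A | C) | ~A)   (De Morgan)
≡ (~~~A & ~~A & ~C) | ~(~(~A | C) | ~A)   (De Morgan)
≡ (~A & ~~A & ~C) | ~(~(~A | C) | ~A)   (double negation)
≡ (~A & A & ~C) | ~(~(~A | C) | ~A)   (double negation)
≡ (~A & A & ~C) | (~~(~A | C) & ~~A)   (De Morgan)
≡ (~A & A & ~C) | ((~A | C) & ~~A)   (double negation)
≡ (~A & A & ~C) | ((~A | C) & A)   (double negation)
≡ (~A & A & ~C) | (~A & A) | (C & A)   (distribute & over |)
≡ C & A   (simplify)

C & A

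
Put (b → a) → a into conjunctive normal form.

(b → a) → a
≡ ¬(b → a) ∨ a   — eliminate →
≡ ¬(¬b ∨ a) ∨ a   — eliminate →
≡ (¬¬b ∧ ¬a) ∨ a   — De Morgan
≡ (b ∧ ¬a) ∨ a   — double negation
≡ (b ∨ a) ∧ (¬a ∨ a)   — distribute ∨ over ∧
≡ b ∨ a   — simplify

b ∨ a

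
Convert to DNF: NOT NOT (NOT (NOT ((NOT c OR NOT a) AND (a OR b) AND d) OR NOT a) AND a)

NOT c AND a AND d

NOT NOT (NOT (NOT ((NOT c OR NOT a) AND (a OR b) AND d) OR NOT a) AND a)
= NOT (NOT ((NOT c OR NOT a) AND (a OR b) AND d) OR NOT a) AND a   — double negation
= NOT NOT ((NOT c OR NOT a) AND (a OR b) AND d) AND NOT NOT a AND a   — De Morgan
= (NOT c OR NOT a) AND (a OR b) AND d AND NOT NOT a AND a   — double negation
= (NOT c OR NOT a) AND (a OR b) AND d AND a AND a   — double negation
= (NOT c AND a AND d AND a AND a) OR (NOT c AND b AND d AND a AND a) OR (NOT a AND a AND d AND a AND a) OR (NOT a AND b AND d AND a AND a)   — distribute AND over OR
= NOT c AND a AND d   — simplify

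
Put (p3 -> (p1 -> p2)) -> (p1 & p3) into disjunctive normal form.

p1 & p3

(p3 -> (p1 -> p2)) -> (p1 & p3)
⇔ ~(p3 -> (p1 -> p2)) | (p1 & p3)   (eliminate ->)
⇔ ~(~p3 | (p1 -> p2)) | (p1 & p3)   (eliminate ->)
⇔ ~(~p3 | ~p1 | p2) | (p1 & p3)   (eliminate ->)
⇔ (~~p3 & ~~p1 & ~p2) | (p1 & p3)   (De Morgan)
⇔ (p3 & ~~p1 & ~p2) | (p1 & p3)   (double negation)
⇔ (p3 & p1 & ~p2) | (p1 & p3)   (double negation)
⇔ p1 & p3   (simplify)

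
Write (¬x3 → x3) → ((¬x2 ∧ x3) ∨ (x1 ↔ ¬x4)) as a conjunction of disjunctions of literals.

(¬x3 ∨ ¬x2 ∨ ¬x1 ∨ ¬x4) ∧ (¬x3 ∨ ¬x2 ∨ x4 ∨ x1)

(¬x3 → x3) → ((¬x2 ∧ x3) ∨ (x1 ↔ ¬x4))
≡ ¬(¬x3 → x3) ∨ (¬x2 ∧ x3) ∨ (x1 ↔ ¬x4)   (eliminate →)
≡ ¬(¬¬x3 ∨ x3) ∨ (¬x2 ∧ x3) ∨ (x1 ↔ ¬x4)   (eliminate →)
≡ ¬(¬¬x3 ∨ x3) ∨ (¬x2 ∧ x3) ∨ ((x1 → ¬x4) ∧ (¬x4 → x1))   (eliminate ↔)
≡ ¬(¬¬x3 ∨ x3) ∨ (¬x2 ∧ x3) ∨ ((¬x1 ∨ ¬x4) ∧ (¬x4 → x1))   (eliminate →)
≡ ¬(¬¬x3 ∨ x3) ∨ (¬x2 ∧ x3) ∨ ((¬x1 ∨ ¬x4) ∧ (¬¬x4 ∨ x1))   (eliminate →)
≡ (¬¬¬x3 ∧ ¬x3) ∨ (¬x2 ∧ x3) ∨ ((¬x1 ∨ ¬x4) ∧ (¬¬x4 ∨ x1))   (De Morgan)
≡ (¬x3 ∧ ¬x3) ∨ (¬x2 ∧ x3) ∨ ((¬x1 ∨ ¬x4) ∧ (¬¬x4 ∨ x1))   (double negation)
≡ (¬x3 ∧ ¬x3) ∨ (¬x2 ∧ x3) ∨ ((¬x1 ∨ ¬x4) ∧ (x4 ∨ x1))   (double negation)
≡ (¬x3 ∨ ¬x2 ∨ ¬x1 ∨ ¬x4) ∧ (¬x3 ∨ ¬x2 ∨ x4 ∨ x1) ∧ (¬x3 ∨ x3 ∨ ¬x1 ∨ ¬x4) ∧ (¬x3 ∨ x3 ∨ x4 ∨ x1) ∧ (¬x3 ∨ ¬x2 ∨ ¬x1 ∨ ¬x4) ∧ (¬x3 ∨ ¬x2 ∨ x4 ∨ x1) ∧ (¬x3 ∨ x3 ∨ ¬x1 ∨ ¬x4) ∧ (¬x3 ∨ x3 ∨ x4 ∨ x1)   (distribute ∨ over ∧)
≡ (¬x3 ∨ ¬x2 ∨ ¬x1 ∨ ¬x4) ∧ (¬x3 ∨ ¬x2 ∨ x4 ∨ x1)   (simplify)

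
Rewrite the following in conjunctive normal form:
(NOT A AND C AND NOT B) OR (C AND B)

(NOT A AND C AND NOT B) OR (C AND B)
= (NOT A OR C) AND (NOT A OR B) AND (C OR C) AND (C OR B) AND (NOT B OR C) AND (NOT B OR B)   [distribute OR over AND]
= (NOT A OR B) AND C   [simplify]

(NOT A OR B) AND C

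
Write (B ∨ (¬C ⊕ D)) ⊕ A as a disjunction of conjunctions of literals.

(B ∨ (¬C ⊕ D)) ⊕ A
⇔ ((B ∨ (¬C ⊕ D)) ∧ ¬A) ∨ (¬(B ∨ (¬C ⊕ D)) ∧ A)   (expand ⊕)
⇔ ((B ∨ (¬C ∧ ¬D) ∨ (¬¬C ∧ D)) ∧ ¬A) ∨ (¬(B ∨ (¬C ⊕ D)) ∧ A)   (expand ⊕)
⇔ ((B ∨ (¬C ∧ ¬D) ∨ (¬¬C ∧ D)) ∧ ¬A) ∨ (¬(B ∨ (¬C ∧ ¬D) ∨ (¬¬C ∧ D)) ∧ A)   (expand ⊕)
⇔ ((B ∨ (¬C ∧ ¬D) ∨ (C ∧ D)) ∧ ¬A) ∨ (¬(B ∨ (¬C ∧ ¬D) ∨ (¬¬C ∧ D)) ∧ A)   (double negation)
⇔ ((B ∨ (¬C ∧ ¬D) ∨ (C ∧ D)) ∧ ¬A) ∨ (¬B ∧ ¬(¬C ∧ ¬D) ∧ ¬(¬¬C ∧ D) ∧ A)   (De Morgan)
⇔ ((B ∨ (¬C ∧ ¬D) ∨ (C ∧ D)) ∧ ¬A) ∨ (¬B ∧ (¬¬C ∨ ¬¬D) ∧ ¬(¬¬C ∧ D) ∧ A)   (De Morgan)
⇔ ((B ∨ (¬C ∧ ¬D) ∨ (C ∧ D)) ∧ ¬A) ∨ (¬B ∧ (C ∨ ¬¬D) ∧ ¬(¬¬C ∧ D) ∧ A)   (double negation)
⇔ ((B ∨ (¬C ∧ ¬D) ∨ (C ∧ D)) ∧ ¬A) ∨ (¬B ∧ (C ∨ D) ∧ ¬(¬¬C ∧ D) ∧ A)   (double negation)
⇔ ((B ∨ (¬C ∧ ¬D) ∨ (C ∧ D)) ∧ ¬A) ∨ (¬B ∧ (C ∨ D) ∧ (¬¬¬C ∨ ¬D) ∧ A)   (De Morgan)
⇔ ((B ∨ (¬C ∧ ¬D) ∨ (C ∧ D)) ∧ ¬A) ∨ (¬B ∧ (C ∨ D) ∧ (¬C ∨ ¬D) ∧ A)   (double negation)
⇔ (B ∧ ¬A) ∨ (¬C ∧ ¬D ∧ ¬A) ∨ (C ∧ D ∧ ¬A) ∨ (¬B ∧ C ∧ ¬C ∧ A) ∨ (¬B ∧ C ∧ ¬D ∧ A) ∨ (¬B ∧ D ∧ ¬C ∧ A) ∨ (¬B ∧ D ∧ ¬D ∧ A)   (distribute ∧ over ∨)
⇔ (B ∧ ¬A) ∨ (¬C ∧ ¬D ∧ ¬A) ∨ (C ∧ D ∧ ¬A) ∨ (¬B ∧ C ∧ ¬D ∧ A) ∨ (¬B ∧ D ∧ ¬C ∧ A)   (simplify)

(B ∧ ¬A) ∨ (¬C ∧ ¬D ∧ ¬A) ∨ (C ∧ D ∧ ¬A) ∨ (¬B ∧ C ∧ ¬D ∧ A) ∨ (¬B ∧ D ∧ ¬C ∧ A)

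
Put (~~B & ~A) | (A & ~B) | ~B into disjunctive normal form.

(~~B & ~A) | (A & ~B) | ~B
⇔ (B & ~A) | (A & ~B) | ~B   (double negation)
⇔ (B & ~A) | ~B   (simplify)

(B & ~A) | ~B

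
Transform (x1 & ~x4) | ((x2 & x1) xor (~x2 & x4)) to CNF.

(x1 | ~x2) & (x1 | x4)

(x1 & ~x4) | ((x2 & x1) xor (~x2 & x4))
≡ (x1 & ~x4) | (((x2 & x1) | (~x2 & x4)) & ~(x2 & x1 & ~x2 & x4))   [expand xor]
≡ (x1 & ~x4) | (((x2 & x1) | (~x2 & x4)) & (~x2 | ~x1 | ~~x2 | ~x4))   [De Morgan]
≡ (x1 & ~x4) | (((x2 & x1) | (~x2 & x4)) & (~x2 | ~x1 | x2 | ~x4))   [double negation]
≡ (x1 | x2 | ~x2) & (x1 | x2 | x4) & (x1 | x1 | ~x2) & (x1 | x1 | x4) & (x1 | ~x2 | ~x1 | x2 | ~x4) & (~x4 | x2 | ~x2) & (~x4 | x2 | x4) & (~x4 | x1 | ~x2) & (~x4 | x1 | x4) & (~x4 | ~x2 | ~x1 | x2 | ~x4)   [distribute | over &]
≡ (x1 | ~x2) & (x1 | x4)   [simplify]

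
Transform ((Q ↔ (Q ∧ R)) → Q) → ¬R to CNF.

((Q ↔ (Q ∧ R)) → Q) → ¬R
= ¬((Q ↔ (Q ∧ R)) → Q) ∨ ¬R   [eliminate →]
= ¬(¬(Q ↔ (Q ∧ R)) ∨ Q) ∨ ¬R   [eliminate →]
= ¬(¬((Q → (Q ∧ R)) ∧ ((Q ∧ R) → Q)) ∨ Q) ∨ ¬R   [eliminate ↔]
= ¬(¬((¬Q ∨ (Q ∧ R)) ∧ ((Q ∧ R) → Q)) ∨ Q) ∨ ¬R   [eliminate →]
= ¬(¬((¬Q ∨ (Q ∧ R)) ∧ (¬(Q ∧ R) ∨ Q)) ∨ Q) ∨ ¬R   [eliminate →]
= (¬¬((¬Q ∨ (Q ∧ R)) ∧ (¬(Q ∧ R) ∨ Q)) ∧ ¬Q) ∨ ¬R   [De Morgan]
= ((¬Q ∨ (Q ∧ R)) ∧ (¬(Q ∧ R) ∨ Q) ∧ ¬Q) ∨ ¬R   [double negation]
= ((¬Q ∨ (Q ∧ R)) ∧ (¬Q ∨ ¬R ∨ Q) ∧ ¬Q) ∨ ¬R   [De Morgan]
= (¬Q ∨ Q ∨ ¬R) ∧ (¬Q ∨ R ∨ ¬R) ∧ (¬Q ∨ ¬R ∨ Q ∨ ¬R) ∧ (¬Q ∨ ¬R)   [distribute ∨ over ∧]
= ¬Q ∨ ¬R   [simplify]

¬Q ∨ ¬R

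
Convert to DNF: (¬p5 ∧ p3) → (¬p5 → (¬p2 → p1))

p5 ∨ ¬p3 ∨ p2 ∨ p1

(¬p5 ∧ p3) → (¬p5 → (¬p2 → p1))
= ¬(¬p5 ∧ p3) ∨ (¬p5 → (¬p2 → p1))   [eliminate →]
= ¬(¬p5 ∧ p3) ∨ ¬¬p5 ∨ (¬p2 → p1)   [eliminate →]
= ¬(¬p5 ∧ p3) ∨ ¬¬p5 ∨ ¬¬p2 ∨ p1   [eliminate →]
= ¬¬p5 ∨ ¬p3 ∨ ¬¬p5 ∨ ¬¬p2 ∨ p1   [De Morgan]
= p5 ∨ ¬p3 ∨ ¬¬p5 ∨ ¬¬p2 ∨ p1   [double negation]
= p5 ∨ ¬p3 ∨ p5 ∨ ¬¬p2 ∨ p1   [double negation]
= p5 ∨ ¬p3 ∨ p5 ∨ p2 ∨ p1   [double negation]
= p5 ∨ ¬p3 ∨ p2 ∨ p1   [simplify]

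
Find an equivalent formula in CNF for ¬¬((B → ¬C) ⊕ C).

¬¬((B → ¬C) ⊕ C)
≡ ¬¬(((B → ¬C) ∨ C) ∧ ¬((B → ¬C) ∧ C))   [expand ⊕]
≡ ¬¬((¬B ∨ ¬C ∨ C) ∧ ¬((B → ¬C) ∧ C))   [eliminate →]
≡ ¬¬((¬B ∨ ¬C ∨ C) ∧ ¬((¬B ∨ ¬C) ∧ C))   [eliminate →]
≡ (¬B ∨ ¬C ∨ C) ∧ ¬((¬B ∨ ¬C) ∧ C)   [double negation]
≡ (¬B ∨ ¬C ∨ C) ∧ (¬(¬B ∨ ¬C) ∨ ¬C)   [De Morgan]
≡ (¬B ∨ ¬C ∨ C) ∧ ((¬¬B ∧ ¬¬C) ∨ ¬C)   [De Morgan]
≡ (¬B ∨ ¬C ∨ C) ∧ ((B ∧ ¬¬C) ∨ ¬C)   [double negation]
≡ (¬B ∨ ¬C ∨ C) ∧ ((B ∧ C) ∨ ¬C)   [double negation]
≡ (¬B ∨ ¬C ∨ C) ∧ (B ∨ ¬C) ∧ (C ∨ ¬C)   [distribute ∨ over ∧]
≡ B ∨ ¬C   [simplify]

B ∨ ¬C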